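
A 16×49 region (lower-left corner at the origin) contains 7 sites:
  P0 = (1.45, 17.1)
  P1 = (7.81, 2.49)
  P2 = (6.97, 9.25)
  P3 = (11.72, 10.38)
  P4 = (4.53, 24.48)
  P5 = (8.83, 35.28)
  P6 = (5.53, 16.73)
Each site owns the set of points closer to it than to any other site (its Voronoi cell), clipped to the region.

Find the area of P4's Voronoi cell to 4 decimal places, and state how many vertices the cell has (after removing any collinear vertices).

1. box [0,16]×[0,49]: [(0, 0) (16, 0) (16, 49) (0, 49)]
2. ⊥bis P4·P0 via (2.99,20.79): [(0, 22.0379) (16, 15.3604) (16, 49) (0, 49)]  |A|=484.8143
3. ⊥bis P4·P1 via (6.17,13.485): [(0, 22.0379) (16, 15.3604) (16, 49) (0, 49)]  |A|=484.8143
4. ⊥bis P4·P2 via (5.75,16.865): [(0, 22.0379) (10.5515, 17.6342) (16, 18.5072) (16, 49) (0, 49)]  |A|=476.2416
5. ⊥bis P4·P3 via (8.125,17.43): [(0, 22.0379) (9.4374, 18.0992) (16, 21.4457) (16, 49) (0, 49)]  |A|=464.8464
6. ⊥bis P4·P5 via (6.68,29.88): [(0, 32.5396) (0, 22.0379) (9.4374, 18.0992) (16, 21.4457) (16, 26.1693)]  |A|=150.5175
7. ⊥bis P4·P6 via (5.03,20.605): [(0, 32.5396) (0, 22.0379) (3.8104, 20.4476) (16, 22.0205) (16, 26.1693)]  |A|=129.8931
8. canonical 5-gon: [(0, 32.5396) (0, 22.0379) (3.8104, 20.4476) (16, 22.0205) (16, 26.1693)]
9. shoelace: 129.8931

Area of P4's cell: 129.8931 (5 vertices)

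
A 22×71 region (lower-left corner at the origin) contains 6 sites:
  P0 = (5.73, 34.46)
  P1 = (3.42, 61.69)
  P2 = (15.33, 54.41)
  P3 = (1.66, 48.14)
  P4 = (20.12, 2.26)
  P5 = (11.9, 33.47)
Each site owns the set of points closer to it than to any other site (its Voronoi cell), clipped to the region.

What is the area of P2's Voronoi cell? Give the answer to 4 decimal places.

1. box [0,22]×[0,71]: [(0, 0) (22, 0) (22, 71) (0, 71)]
2. ⊥bis P2·P0 via (10.53,44.435): [(0, 49.5021) (22, 38.9156) (22, 71) (0, 71)]  |A|=589.4056
3. ⊥bis P2·P1 via (9.375,58.05): [(3.2068, 47.9589) (22, 38.9156) (22, 71) (17.2907, 71)]  |A|=355.7375
4. ⊥bis P2·P3 via (8.495,51.275): [(7.0969, 54.3231) (11.9445, 43.7543) (22, 38.9156) (22, 71) (17.2907, 71)]  |A|=319.7554
5. ⊥bis P2·P4 via (17.725,28.335): [(7.0969, 54.3231) (11.9445, 43.7543) (22, 38.9156) (22, 71) (17.2907, 71)]  |A|=319.7554
6. ⊥bis P2·P5 via (13.615,43.94): [(7.0969, 54.3231) (11.7167, 44.2509) (22, 42.5665) (22, 71) (17.2907, 71)]  |A|=299.0379
7. canonical 5-gon: [(7.0969, 54.3231) (11.7167, 44.2509) (22, 42.5665) (22, 71) (17.2907, 71)]
8. shoelace: 299.0379

Area of P2's cell: 299.0379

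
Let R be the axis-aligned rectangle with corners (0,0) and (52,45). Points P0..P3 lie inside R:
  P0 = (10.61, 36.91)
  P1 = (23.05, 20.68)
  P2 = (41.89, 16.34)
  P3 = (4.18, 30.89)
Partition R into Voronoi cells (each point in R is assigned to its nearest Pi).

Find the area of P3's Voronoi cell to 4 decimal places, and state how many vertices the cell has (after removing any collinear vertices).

Area of P3's cell: 290.6982 (3 vertices)

1. box [0,52]×[0,45]: [(0, 0) (52, 0) (52, 45) (0, 45)]
2. ⊥bis P3·P0 via (7.395,33.9): [(0, 41.7986) (0, 0) (39.1334, 0)]  |A|=817.8619
3. ⊥bis P3·P1 via (13.615,25.785): [(14.1195, 26.7175) (0, 41.7986) (0, 0.6219)]  |A|=290.6982
4. ⊥bis P3·P2 via (23.035,23.615): [(14.1195, 26.7175) (0, 41.7986) (0, 0.6219)]  |A|=290.6982
5. canonical 3-gon: [(14.1195, 26.7175) (0, 41.7986) (0, 0.6219)]
6. shoelace: 290.6982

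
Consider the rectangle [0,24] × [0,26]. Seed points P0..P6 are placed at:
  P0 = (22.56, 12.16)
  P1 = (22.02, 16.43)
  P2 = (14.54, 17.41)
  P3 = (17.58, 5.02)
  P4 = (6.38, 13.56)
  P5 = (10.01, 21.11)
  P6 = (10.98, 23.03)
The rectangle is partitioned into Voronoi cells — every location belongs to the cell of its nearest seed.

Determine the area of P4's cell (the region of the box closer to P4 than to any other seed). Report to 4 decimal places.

1. box [0,24]×[0,26]: [(0, 0) (24, 0) (24, 26) (0, 26)]
2. ⊥bis P4·P0 via (14.47,12.86): [(0, 0) (13.3573, 0) (15.607, 26) (0, 26)]  |A|=376.535
3. ⊥bis P4·P1 via (14.2,14.995): [(0, 0) (13.3573, 0) (14.509, 13.311) (12.1805, 26) (0, 26)]  |A|=354.796
4. ⊥bis P4·P2 via (10.46,15.485): [(0, 0) (13.3573, 0) (14.0405, 7.8962) (5.4989, 26) (0, 26)]  |A|=285.0376
5. ⊥bis P4·P3 via (11.98,9.29): [(0, 0) (4.8964, 0) (12.8466, 10.4266) (5.4989, 26) (0, 26)]  |A|=235.3507
6. ⊥bis P4·P5 via (8.195,17.335): [(0, 21.2751) (0, 0) (4.8964, 0) (12.8466, 10.4266) (9.9956, 16.4693)]  |A|=185.5325
7. ⊥bis P4·P6 via (8.68,18.295): [(0, 21.2751) (0, 0) (4.8964, 0) (12.8466, 10.4266) (9.9956, 16.4693)]  |A|=185.5325
8. canonical 5-gon: [(0, 21.2751) (0, 0) (4.8964, 0) (12.8466, 10.4266) (9.9956, 16.4693)]
9. shoelace: 185.5325

Area of P4's cell: 185.5325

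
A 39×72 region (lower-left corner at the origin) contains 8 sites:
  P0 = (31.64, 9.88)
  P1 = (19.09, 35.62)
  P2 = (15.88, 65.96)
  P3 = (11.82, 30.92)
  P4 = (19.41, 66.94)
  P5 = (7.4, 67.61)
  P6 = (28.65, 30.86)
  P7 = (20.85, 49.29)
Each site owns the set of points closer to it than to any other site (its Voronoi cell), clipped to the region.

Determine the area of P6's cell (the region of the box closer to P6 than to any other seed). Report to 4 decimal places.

1. box [0,39]×[0,72]: [(0, 0) (39, 0) (39, 72) (0, 72)]
2. ⊥bis P6·P0 via (30.145,20.37): [(0, 16.0738) (39, 21.632) (39, 72) (0, 72)]  |A|=2072.7365
3. ⊥bis P6·P1 via (23.87,33.24): [(16.4932, 18.4244) (39, 21.632) (39, 63.6271)]  |A|=472.5885
4. ⊥bis P6·P2 via (22.265,48.41): [(33.4493, 52.479) (16.4932, 18.4244) (39, 21.632) (39, 54.4985)]  |A|=447.2532
5. ⊥bis P6·P3 via (20.235,30.89): [(33.4493, 52.479) (20.2172, 25.9038) (20.1924, 18.9516) (39, 21.632) (39, 54.4985)]  |A|=434.4008
6. ⊥bis P6·P4 via (24.03,48.9): [(32.7834, 51.1417) (20.2172, 25.9038) (20.1924, 18.9516) (39, 21.632) (39, 52.7338)]  |A|=425.8764
7. ⊥bis P6·P5 via (18.025,49.235): [(32.7834, 51.1417) (20.2172, 25.9038) (20.1924, 18.9516) (39, 21.632) (39, 52.7338)]  |A|=425.8764
8. ⊥bis P6·P7 via (24.75,40.075): [(27.9469, 41.428) (20.2172, 25.9038) (20.1924, 18.9516) (39, 21.632) (39, 46.1059)]  |A|=362.904
9. canonical 5-gon: [(27.9469, 41.428) (20.2172, 25.9038) (20.1924, 18.9516) (39, 21.632) (39, 46.1059)]
10. shoelace: 362.904

Area of P6's cell: 362.9040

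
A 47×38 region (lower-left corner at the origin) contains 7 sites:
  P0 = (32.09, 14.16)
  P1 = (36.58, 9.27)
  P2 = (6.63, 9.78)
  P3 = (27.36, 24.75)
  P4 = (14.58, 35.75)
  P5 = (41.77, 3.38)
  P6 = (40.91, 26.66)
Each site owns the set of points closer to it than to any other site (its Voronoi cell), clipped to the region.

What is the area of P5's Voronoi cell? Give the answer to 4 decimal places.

1. box [0,47]×[0,38]: [(0, 0) (47, 0) (47, 38) (0, 38)]
2. ⊥bis P5·P0 via (36.93,8.77): [(27.1634, 0) (47, 0) (47, 17.8124)]  |A|=176.6691
3. ⊥bis P5·P1 via (39.175,6.325): [(31.9969, 0) (47, 0) (47, 13.22)]  |A|=99.1706
4. ⊥bis P5·P2 via (24.2,6.58): [(31.9969, 0) (47, 0) (47, 13.22)]  |A|=99.1706
5. ⊥bis P5·P3 via (34.565,14.065): [(31.9969, 0) (47, 0) (47, 13.22)]  |A|=99.1706
6. ⊥bis P5·P4 via (28.175,19.565): [(31.9969, 0) (47, 0) (47, 13.22)]  |A|=99.1706
7. ⊥bis P5·P6 via (41.34,15.02): [(31.9969, 0) (47, 0) (47, 13.22)]  |A|=99.1706
8. canonical 3-gon: [(31.9969, 0) (47, 0) (47, 13.22)]
9. shoelace: 99.1706

Area of P5's cell: 99.1706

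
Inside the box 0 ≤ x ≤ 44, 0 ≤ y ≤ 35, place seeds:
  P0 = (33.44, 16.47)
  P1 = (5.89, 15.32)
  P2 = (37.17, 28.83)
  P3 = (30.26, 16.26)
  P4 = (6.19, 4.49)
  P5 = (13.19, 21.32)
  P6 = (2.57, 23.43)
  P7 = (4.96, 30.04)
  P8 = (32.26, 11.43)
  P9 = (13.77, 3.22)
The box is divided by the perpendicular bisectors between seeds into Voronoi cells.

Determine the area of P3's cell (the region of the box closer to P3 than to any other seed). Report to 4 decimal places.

Area of P3's cell: 138.2573

1. box [0,44]×[0,35]: [(0, 0) (44, 0) (44, 35) (0, 35)]
2. ⊥bis P3·P0 via (31.85,16.365): [(0, 0) (32.9307, 0) (30.6194, 35) (0, 35)]  |A|=1112.1267
3. ⊥bis P3·P1 via (18.075,15.79): [(18.6841, 0) (32.9307, 0) (30.6194, 35) (17.334, 35)]  |A|=481.8102
4. ⊥bis P3·P2 via (33.715,22.545): [(17.47, 31.4752) (18.6841, 0) (32.9307, 0) (31.3563, 23.8417)]  |A|=383.7349
5. ⊥bis P3·P4 via (18.225,10.375): [(17.47, 31.4752) (18.2889, 10.2443) (23.2983, 0) (32.9307, 0) (31.3563, 23.8417)]  |A|=360.1001
6. ⊥bis P3·P5 via (21.725,18.79): [(24.3621, 27.6865) (18.8511, 9.0947) (23.2983, 0) (32.9307, 0) (31.3563, 23.8417)]  |A|=280.0945
7. ⊥bis P3·P6 via (16.415,19.845): [(24.3621, 27.6865) (18.8511, 9.0947) (23.2983, 0) (32.9307, 0) (31.3563, 23.8417)]  |A|=280.0945
8. ⊥bis P3·P7 via (17.61,23.15): [(24.3621, 27.6865) (18.8511, 9.0947) (23.2983, 0) (32.9307, 0) (31.3563, 23.8417)]  |A|=280.0945
9. ⊥bis P3·P8 via (31.26,13.845): [(24.3621, 27.6865) (18.8511, 9.0947) (19.0088, 8.7721) (31.9963, 14.1499) (31.3563, 23.8417)]  |A|=143.4484
10. ⊥bis P3·P9 via (22.015,9.74): [(24.3621, 27.6865) (19.8528, 12.4742) (21.8501, 9.9486) (31.9963, 14.1499) (31.3563, 23.8417)]  |A|=138.2573
11. canonical 5-gon: [(24.3621, 27.6865) (19.8528, 12.4742) (21.8501, 9.9486) (31.9963, 14.1499) (31.3563, 23.8417)]
12. shoelace: 138.2573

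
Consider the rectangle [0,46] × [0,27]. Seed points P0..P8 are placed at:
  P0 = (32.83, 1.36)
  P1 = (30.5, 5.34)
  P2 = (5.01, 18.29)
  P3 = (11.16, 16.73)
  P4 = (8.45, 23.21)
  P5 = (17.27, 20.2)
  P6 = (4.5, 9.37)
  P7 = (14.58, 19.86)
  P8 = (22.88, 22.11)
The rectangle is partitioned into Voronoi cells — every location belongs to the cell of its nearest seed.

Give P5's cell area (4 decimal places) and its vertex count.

Area of P5's cell: 76.4638 (5 vertices)

1. box [0,46]×[0,27]: [(0, 0) (46, 0) (46, 27) (0, 27)]
2. ⊥bis P5·P0 via (25.05,10.78): [(0, 0) (11.9976, 0) (44.6891, 27) (0, 27)]  |A|=765.2709
3. ⊥bis P5·P1 via (23.885,12.77): [(0, 0) (9.5417, 0) (39.8682, 27) (0, 27)]  |A|=667.0334
4. ⊥bis P5·P2 via (11.14,19.245): [(13.5783, 3.5939) (39.8682, 27) (9.9318, 27)]  |A|=350.3474
5. ⊥bis P5·P3 via (14.215,18.465): [(10.1451, 25.6314) (19.6106, 8.9644) (39.8682, 27) (9.9318, 27)]  |A|=274.6601
6. ⊥bis P5·P4 via (12.86,21.705): [(12.6779, 21.1715) (19.6106, 8.9644) (39.8682, 27) (14.667, 27)]  |A|=259.6027
7. ⊥bis P5·P6 via (10.885,14.785): [(12.6779, 21.1715) (19.6106, 8.9644) (39.8682, 27) (14.667, 27)]  |A|=259.6027
8. ⊥bis P5·P7 via (15.925,20.03): [(16.6689, 14.1441) (19.6106, 8.9644) (39.8682, 27) (15.044, 27)]  |A|=238.5594
9. ⊥bis P5·P8 via (20.075,21.155): [(16.6689, 14.1441) (19.6106, 8.9644) (23.152, 12.1174) (18.085, 27) (15.044, 27)]  |A|=76.4638
10. canonical 5-gon: [(16.6689, 14.1441) (19.6106, 8.9644) (23.152, 12.1174) (18.085, 27) (15.044, 27)]
11. shoelace: 76.4638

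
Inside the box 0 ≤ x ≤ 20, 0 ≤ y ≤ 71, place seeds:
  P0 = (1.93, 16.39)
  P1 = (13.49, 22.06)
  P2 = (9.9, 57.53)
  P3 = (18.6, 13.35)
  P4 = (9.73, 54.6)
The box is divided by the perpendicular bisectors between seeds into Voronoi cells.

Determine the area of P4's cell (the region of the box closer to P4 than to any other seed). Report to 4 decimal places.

Area of P4's cell: 358.2060

1. box [0,20]×[0,71]: [(0, 0) (20, 0) (20, 71) (0, 71)]
2. ⊥bis P4·P0 via (5.83,35.495): [(0, 36.6851) (20, 32.6024) (20, 71) (0, 71)]  |A|=727.1249
3. ⊥bis P4·P1 via (11.61,38.33): [(0, 36.9885) (20, 39.2995) (20, 71) (0, 71)]  |A|=657.1207
4. ⊥bis P4·P2 via (9.815,56.065): [(0, 56.6345) (0, 36.9885) (20, 39.2995) (20, 55.4741)]  |A|=358.206
5. ⊥bis P4·P3 via (14.165,33.975): [(0, 56.6345) (0, 36.9885) (20, 39.2995) (20, 55.4741)]  |A|=358.206
6. canonical 4-gon: [(0, 56.6345) (0, 36.9885) (20, 39.2995) (20, 55.4741)]
7. shoelace: 358.206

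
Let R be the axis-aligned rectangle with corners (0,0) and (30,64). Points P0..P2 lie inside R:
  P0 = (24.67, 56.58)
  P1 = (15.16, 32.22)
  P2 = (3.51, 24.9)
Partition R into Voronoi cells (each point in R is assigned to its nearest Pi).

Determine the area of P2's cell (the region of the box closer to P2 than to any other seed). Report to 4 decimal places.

1. box [0,30]×[0,64]: [(0, 0) (30, 0) (30, 64) (0, 64)]
2. ⊥bis P2·P0 via (14.09,40.74): [(0, 50.1511) (0, 0) (30, 0) (30, 30.1132)]  |A|=1203.9655
3. ⊥bis P2·P1 via (9.335,28.56): [(0, 43.4169) (0, 0) (27.28, 0)]  |A|=592.2069
4. canonical 3-gon: [(0, 43.4169) (0, 0) (27.28, 0)]
5. shoelace: 592.2069

Area of P2's cell: 592.2069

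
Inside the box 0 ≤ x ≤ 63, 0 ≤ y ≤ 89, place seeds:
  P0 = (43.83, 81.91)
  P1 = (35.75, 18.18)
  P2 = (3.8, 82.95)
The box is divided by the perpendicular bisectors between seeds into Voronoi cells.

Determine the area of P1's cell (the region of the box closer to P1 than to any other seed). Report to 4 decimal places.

1. box [0,63]×[0,89]: [(0, 0) (63, 0) (63, 89) (0, 89)]
2. ⊥bis P1·P0 via (39.79,50.045): [(0, 55.0898) (0, 0) (63, 0) (63, 47.1023)]  |A|=3219.0509
3. ⊥bis P1·P2 via (19.775,50.565): [(23.0288, 52.1701) (0, 40.8103) (0, 0) (63, 0) (63, 47.1023)]  |A|=3054.6313
4. canonical 5-gon: [(23.0288, 52.1701) (0, 40.8103) (0, 0) (63, 0) (63, 47.1023)]
5. shoelace: 3054.6313

Area of P1's cell: 3054.6313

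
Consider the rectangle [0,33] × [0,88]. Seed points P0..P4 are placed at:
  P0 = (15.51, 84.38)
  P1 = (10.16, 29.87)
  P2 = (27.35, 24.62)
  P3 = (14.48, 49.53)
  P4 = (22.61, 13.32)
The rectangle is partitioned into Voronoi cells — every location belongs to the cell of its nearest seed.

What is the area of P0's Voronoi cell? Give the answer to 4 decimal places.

Area of P0's cell: 695.9529

1. box [0,33]×[0,88]: [(0, 0) (33, 0) (33, 88) (0, 88)]
2. ⊥bis P0·P1 via (12.835,57.125): [(0, 58.3847) (33, 55.1459) (33, 88) (0, 88)]  |A|=1030.7454
3. ⊥bis P0·P2 via (21.43,54.5): [(0, 58.3847) (27.4428, 55.6913) (33, 56.7923) (33, 88) (0, 88)]  |A|=1026.1706
4. ⊥bis P0·P3 via (14.995,66.955): [(0, 67.3982) (33, 66.4229) (33, 88) (0, 88)]  |A|=695.9529
5. ⊥bis P0·P4 via (19.06,48.85): [(0, 67.3982) (33, 66.4229) (33, 88) (0, 88)]  |A|=695.9529
6. canonical 4-gon: [(0, 67.3982) (33, 66.4229) (33, 88) (0, 88)]
7. shoelace: 695.9529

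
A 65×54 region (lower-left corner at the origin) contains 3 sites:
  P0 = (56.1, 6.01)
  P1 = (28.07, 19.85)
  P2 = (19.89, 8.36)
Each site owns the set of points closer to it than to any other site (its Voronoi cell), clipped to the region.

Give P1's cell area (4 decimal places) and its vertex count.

Area of P1's cell: 1982.3237 (4 vertices)

1. box [0,65]×[0,54]: [(0, 0) (65, 0) (65, 54) (0, 54)]
2. ⊥bis P1·P0 via (42.085,12.93): [(0, 0) (35.7007, 0) (62.3636, 54) (0, 54)]  |A|=2647.7365
3. ⊥bis P1·P2 via (23.98,14.105): [(0, 31.1769) (37.8053, 4.2624) (62.3636, 54) (0, 54)]  |A|=1982.3237
4. canonical 4-gon: [(0, 31.1769) (37.8053, 4.2624) (62.3636, 54) (0, 54)]
5. shoelace: 1982.3237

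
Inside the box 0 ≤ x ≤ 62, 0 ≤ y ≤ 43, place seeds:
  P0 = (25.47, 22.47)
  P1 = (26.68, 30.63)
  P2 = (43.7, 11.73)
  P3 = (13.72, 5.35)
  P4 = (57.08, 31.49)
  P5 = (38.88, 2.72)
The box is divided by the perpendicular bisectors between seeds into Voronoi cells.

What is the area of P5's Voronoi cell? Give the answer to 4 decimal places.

Area of P5's cell: 198.7210

1. box [0,62]×[0,43]: [(0, 0) (62, 0) (62, 43) (0, 43)]
2. ⊥bis P5·P0 via (32.175,12.595): [(13.6253, 0) (62, 0) (62, 32.8458)]  |A|=794.4525
3. ⊥bis P5·P1 via (32.78,16.675): [(47.9503, 23.3062) (13.6253, 0) (62, 0) (62, 29.4476)]  |A|=770.5809
4. ⊥bis P5·P2 via (41.29,7.225): [(31.7682, 12.3188) (13.6253, 0) (54.7957, 0)]  |A|=253.5844
5. ⊥bis P5·P3 via (26.3,4.035): [(31.7682, 12.3188) (26.8143, 8.9552) (25.8782, 0) (54.7957, 0)]  |A|=198.721
6. ⊥bis P5·P4 via (47.98,17.105): [(31.7682, 12.3188) (26.8143, 8.9552) (25.8782, 0) (54.7957, 0)]  |A|=198.721
7. canonical 4-gon: [(31.7682, 12.3188) (26.8143, 8.9552) (25.8782, 0) (54.7957, 0)]
8. shoelace: 198.721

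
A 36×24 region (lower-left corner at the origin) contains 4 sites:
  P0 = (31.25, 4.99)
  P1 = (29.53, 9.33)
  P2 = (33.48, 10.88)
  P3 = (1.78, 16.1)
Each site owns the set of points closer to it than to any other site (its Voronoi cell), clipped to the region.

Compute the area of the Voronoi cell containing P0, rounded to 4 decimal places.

1. box [0,36]×[0,24]: [(0, 0) (36, 0) (36, 24) (0, 24)]
2. ⊥bis P0·P1 via (30.39,7.16): [(12.3235, 0) (36, 0) (36, 9.3833)]  |A|=111.0821
3. ⊥bis P0·P2 via (32.365,7.935): [(32.355, 7.9388) (12.3235, 0) (36, 0) (36, 6.5588)]  |A|=105.9344
4. ⊥bis P0·P3 via (16.515,10.545): [(32.355, 7.9388) (12.5776, 0.1007) (12.5396, 0) (36, 0) (36, 6.5588)]  |A|=105.9235
5. canonical 5-gon: [(32.355, 7.9388) (12.5776, 0.1007) (12.5396, 0) (36, 0) (36, 6.5588)]
6. shoelace: 105.9235

Area of P0's cell: 105.9235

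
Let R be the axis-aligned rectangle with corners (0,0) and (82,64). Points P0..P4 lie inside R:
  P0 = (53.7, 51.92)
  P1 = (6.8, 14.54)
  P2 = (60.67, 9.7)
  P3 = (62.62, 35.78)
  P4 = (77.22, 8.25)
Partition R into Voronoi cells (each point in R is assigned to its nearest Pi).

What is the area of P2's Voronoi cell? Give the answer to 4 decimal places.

Area of P2's cell: 831.2754

1. box [0,82]×[0,64]: [(0, 0) (82, 0) (82, 64) (0, 64)]
2. ⊥bis P2·P0 via (57.185,30.81): [(0, 21.3695) (0, 0) (82, 0) (82, 34.9066)]  |A|=2307.3206
3. ⊥bis P2·P1 via (33.735,12.12): [(35.0864, 27.1618) (32.6461, 0) (82, 0) (82, 34.9066)]  |A|=1489.0684
4. ⊥bis P2·P3 via (61.645,22.74): [(34.869, 24.742) (32.6461, 0) (82, 0) (82, 21.2181)]  |A|=1110.5721
5. ⊥bis P2·P4 via (68.945,8.975): [(70.0956, 22.1081) (34.869, 24.742) (32.6461, 0) (68.1587, 0)]  |A|=831.2754
6. canonical 4-gon: [(70.0956, 22.1081) (34.869, 24.742) (32.6461, 0) (68.1587, 0)]
7. shoelace: 831.2754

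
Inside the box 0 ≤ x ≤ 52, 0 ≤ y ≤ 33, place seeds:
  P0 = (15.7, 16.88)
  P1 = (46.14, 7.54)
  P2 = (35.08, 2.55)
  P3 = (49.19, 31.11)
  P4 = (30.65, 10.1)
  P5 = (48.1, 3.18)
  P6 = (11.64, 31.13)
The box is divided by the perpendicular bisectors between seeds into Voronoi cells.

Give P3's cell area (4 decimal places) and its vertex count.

Area of P3's cell: 240.4304 (5 vertices)

1. box [0,52]×[0,33]: [(0, 0) (52, 0) (52, 33) (0, 33)]
2. ⊥bis P3·P0 via (32.445,23.995): [(42.6405, 0) (52, 0) (52, 33) (28.6187, 33)]  |A|=540.2216
3. ⊥bis P3·P1 via (47.665,19.325): [(33.6592, 21.1374) (52, 18.764) (52, 33) (28.6187, 33)]  |A|=269.2308
4. ⊥bis P3·P2 via (42.135,16.83): [(33.6592, 21.1374) (52, 18.764) (52, 33) (28.6187, 33)]  |A|=269.2308
5. ⊥bis P3·P4 via (39.92,20.605): [(30.2654, 29.1245) (40.2889, 20.2795) (52, 18.764) (52, 33) (28.6187, 33)]  |A|=244.2105
6. ⊥bis P3·P5 via (48.645,17.145): [(30.2654, 29.1245) (40.2889, 20.2795) (52, 18.764) (52, 33) (28.6187, 33)]  |A|=244.2105
7. ⊥bis P3·P6 via (30.415,31.12): [(30.4139, 28.9936) (40.2889, 20.2795) (52, 18.764) (52, 33) (30.416, 33)]  |A|=240.4304
8. canonical 5-gon: [(30.4139, 28.9936) (40.2889, 20.2795) (52, 18.764) (52, 33) (30.416, 33)]
9. shoelace: 240.4304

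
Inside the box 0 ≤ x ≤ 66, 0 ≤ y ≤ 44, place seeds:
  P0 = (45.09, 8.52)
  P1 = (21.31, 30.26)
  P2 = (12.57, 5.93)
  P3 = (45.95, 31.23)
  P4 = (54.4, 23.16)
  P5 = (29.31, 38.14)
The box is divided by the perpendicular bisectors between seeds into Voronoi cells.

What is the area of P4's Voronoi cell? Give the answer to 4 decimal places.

Area of P4's cell: 434.9319

1. box [0,66]×[0,44]: [(0, 0) (66, 0) (66, 44) (0, 44)]
2. ⊥bis P4·P0 via (49.745,15.84): [(66, 5.503) (66, 44) (5.4633, 44)]  |A|=1165.241
3. ⊥bis P4·P1 via (37.855,26.71): [(37.2303, 23.7985) (66, 5.503) (66, 44) (41.5649, 44)]  |A|=800.5879
4. ⊥bis P4·P2 via (33.485,14.545): [(37.2303, 23.7985) (66, 5.503) (66, 44) (41.5649, 44)]  |A|=800.5879
5. ⊥bis P4·P3 via (50.175,27.195): [(43.2657, 19.9604) (66, 5.503) (66, 43.7652)]  |A|=434.9319
6. ⊥bis P4·P5 via (41.855,30.65): [(43.2657, 19.9604) (66, 5.503) (66, 43.7652)]  |A|=434.9319
7. canonical 3-gon: [(43.2657, 19.9604) (66, 5.503) (66, 43.7652)]
8. shoelace: 434.9319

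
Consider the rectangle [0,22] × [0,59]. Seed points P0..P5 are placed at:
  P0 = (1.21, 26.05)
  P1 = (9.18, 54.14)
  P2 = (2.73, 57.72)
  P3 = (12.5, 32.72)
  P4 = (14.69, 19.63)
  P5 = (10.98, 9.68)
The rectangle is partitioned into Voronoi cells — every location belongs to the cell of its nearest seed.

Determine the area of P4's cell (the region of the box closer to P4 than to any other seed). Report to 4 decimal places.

1. box [0,22]×[0,59]: [(0, 0) (22, 0) (22, 59) (0, 59)]
2. ⊥bis P4·P0 via (7.95,22.84): [(0, 6.1475) (0, 0) (22, 0) (22, 52.3406)]  |A|=643.3691
3. ⊥bis P4·P1 via (11.935,36.885): [(14.8616, 37.3523) (0, 6.1475) (0, 0) (22, 0) (22, 38.492)]  |A|=593.9409
4. ⊥bis P4·P2 via (8.71,38.675): [(14.8616, 37.3523) (0, 6.1475) (0, 0) (22, 0) (22, 38.492)]  |A|=593.9409
5. ⊥bis P4·P3 via (13.595,26.175): [(9.1871, 25.4375) (0, 6.1475) (0, 0) (22, 0) (22, 27.5812)]  |A|=484.7491
6. ⊥bis P4·P5 via (12.835,14.655): [(9.1871, 25.4375) (5.3763, 17.4361) (22, 11.2377) (22, 27.5812)]  |A|=183.0209
7. canonical 4-gon: [(9.1871, 25.4375) (5.3763, 17.4361) (22, 11.2377) (22, 27.5812)]
8. shoelace: 183.0209

Area of P4's cell: 183.0209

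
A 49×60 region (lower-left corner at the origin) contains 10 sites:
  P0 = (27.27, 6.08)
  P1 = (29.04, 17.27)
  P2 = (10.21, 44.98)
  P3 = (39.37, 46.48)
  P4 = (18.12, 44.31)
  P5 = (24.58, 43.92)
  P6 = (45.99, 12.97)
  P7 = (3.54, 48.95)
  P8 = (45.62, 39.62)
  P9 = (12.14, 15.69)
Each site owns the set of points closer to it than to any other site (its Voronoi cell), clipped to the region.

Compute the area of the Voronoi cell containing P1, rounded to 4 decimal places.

Area of P1's cell: 342.5478

1. box [0,49]×[0,60]: [(0, 0) (49, 0) (49, 60) (0, 60)]
2. ⊥bis P1·P0 via (28.155,11.675): [(0, 16.1285) (49, 8.3778) (49, 60) (0, 60)]  |A|=2339.5963
3. ⊥bis P1·P2 via (19.625,31.125): [(0, 17.7891) (0, 16.1285) (49, 8.3778) (49, 51.0864)]  |A|=1087.046
4. ⊥bis P1·P3 via (34.205,31.875): [(25.3415, 35.0096) (0, 17.7891) (0, 16.1285) (49, 8.3778) (49, 26.6428)]  |A|=797.8958
5. ⊥bis P1·P4 via (23.58,30.79): [(29.9728, 33.3717) (12.6164, 26.3624) (0, 17.7891) (0, 16.1285) (49, 8.3778) (49, 26.6428)]  |A|=767.451
6. ⊥bis P1·P5 via (26.81,30.595): [(34.2864, 31.8462) (20.4697, 29.5339) (12.6164, 26.3624) (0, 17.7891) (0, 16.1285) (49, 8.3778) (49, 26.6428)]  |A|=751.9252
7. ⊥bis P1·P6 via (37.515,15.12): [(41.1431, 29.4214) (34.2864, 31.8462) (20.4697, 29.5339) (12.6164, 26.3624) (0, 17.7891) (0, 16.1285) (36.3137, 10.3845)]  |A|=554.5721
8. ⊥bis P1·P7 via (16.29,33.11): [(41.1431, 29.4214) (34.2864, 31.8462) (20.4697, 29.5339) (12.6164, 26.3624) (0, 17.7891) (0, 16.1285) (36.3137, 10.3845)]  |A|=554.5721
9. ⊥bis P1·P8 via (37.33,28.445): [(40.3307, 26.219) (33.0288, 31.6358) (20.4697, 29.5339) (12.6164, 26.3624) (0, 17.7891) (0, 16.1285) (36.3137, 10.3845)]  |A|=538.4339
10. ⊥bis P1·P9 via (20.59,16.48): [(40.3307, 26.219) (33.0288, 31.6358) (20.4697, 29.5339) (19.4096, 29.1058) (20.9324, 12.8174) (36.3137, 10.3845)]  |A|=342.5478
11. canonical 6-gon: [(40.3307, 26.219) (33.0288, 31.6358) (20.4697, 29.5339) (19.4096, 29.1058) (20.9324, 12.8174) (36.3137, 10.3845)]
12. shoelace: 342.5478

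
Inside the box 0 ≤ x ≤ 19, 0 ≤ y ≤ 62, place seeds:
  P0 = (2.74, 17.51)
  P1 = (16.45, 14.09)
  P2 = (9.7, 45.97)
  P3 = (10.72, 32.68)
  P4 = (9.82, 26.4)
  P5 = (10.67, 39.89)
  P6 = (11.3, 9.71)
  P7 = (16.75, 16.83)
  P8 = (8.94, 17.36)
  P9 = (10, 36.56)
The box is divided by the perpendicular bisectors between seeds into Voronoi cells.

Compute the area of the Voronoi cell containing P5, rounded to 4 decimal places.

Area of P5's cell: 84.1265

1. box [0,19]×[0,62]: [(0, 0) (19, 0) (19, 62) (0, 62)]
2. ⊥bis P5·P0 via (6.705,28.7): [(0, 31.0758) (19, 24.3435) (19, 62) (0, 62)]  |A|=651.5169
3. ⊥bis P5·P1 via (13.56,26.99): [(0, 31.0758) (12.3169, 26.7115) (19, 28.2087) (19, 62) (0, 62)]  |A|=638.6009
4. ⊥bis P5·P2 via (10.185,42.93): [(0, 41.3051) (0, 31.0758) (12.3169, 26.7115) (19, 28.2087) (19, 44.3363)]  |A|=274.1945
5. ⊥bis P5·P3 via (10.695,36.285): [(0, 41.3051) (0, 36.2108) (19, 36.3426) (19, 44.3363)]  |A|=124.336
6. ⊥bis P5·P4 via (10.245,33.145): [(0, 41.3051) (0, 36.2108) (19, 36.3426) (19, 44.3363)]  |A|=124.336
7. ⊥bis P5·P6 via (10.985,24.8): [(0, 41.3051) (0, 36.2108) (19, 36.3426) (19, 44.3363)]  |A|=124.336
8. ⊥bis P5·P7 via (13.71,28.36): [(0, 41.3051) (0, 36.2108) (19, 36.3426) (19, 44.3363)]  |A|=124.336
9. ⊥bis P5·P8 via (9.805,28.625): [(0, 41.3051) (0, 36.2108) (19, 36.3426) (19, 44.3363)]  |A|=124.336
10. ⊥bis P5·P9 via (10.335,38.225): [(0, 41.3051) (0, 40.3044) (19, 36.4816) (19, 44.3363)]  |A|=84.1265
11. canonical 4-gon: [(0, 41.3051) (0, 40.3044) (19, 36.4816) (19, 44.3363)]
12. shoelace: 84.1265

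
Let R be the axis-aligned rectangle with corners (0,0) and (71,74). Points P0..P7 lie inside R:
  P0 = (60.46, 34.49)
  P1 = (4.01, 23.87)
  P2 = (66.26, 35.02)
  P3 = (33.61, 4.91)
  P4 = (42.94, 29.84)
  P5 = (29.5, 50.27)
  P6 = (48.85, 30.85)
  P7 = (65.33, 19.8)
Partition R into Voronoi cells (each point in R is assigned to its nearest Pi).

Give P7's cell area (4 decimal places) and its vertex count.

1. box [0,71]×[0,74]: [(0, 0) (71, 0) (71, 74) (0, 74)]
2. ⊥bis P7·P0 via (62.895,27.145): [(0, 6.2942) (0, 0) (71, 0) (71, 29.832)]  |A|=1282.4775
3. ⊥bis P7·P1 via (34.67,21.835): [(34.3953, 17.6968) (33.2207, 0) (71, 0) (71, 29.832)]  |A|=880.2812
4. ⊥bis P7·P2 via (65.795,27.41): [(64.0213, 27.5184) (34.3953, 17.6968) (33.2207, 0) (71, 0) (71, 27.092)]  |A|=870.7203
5. ⊥bis P7·P3 via (49.47,12.355): [(64.0213, 27.5184) (45.2701, 21.302) (55.2697, 0) (71, 0) (71, 27.092)]  |A|=541.7697
6. ⊥bis P7·P4 via (54.135,24.82): [(64.0213, 27.5184) (53.83, 24.1398) (48.9972, 13.3622) (55.2697, 0) (71, 0) (71, 27.092)]  |A|=502.4996
7. ⊥bis P7·P5 via (47.415,35.035): [(64.0213, 27.5184) (53.83, 24.1398) (48.9972, 13.3622) (55.2697, 0) (71, 0) (71, 27.092)]  |A|=502.4996
8. ⊥bis P7·P6 via (57.09,25.325): [(64.0213, 27.5184) (56.9999, 25.1907) (49.0267, 13.2994) (55.2697, 0) (71, 0) (71, 27.092)]  |A|=487.5306
9. canonical 6-gon: [(64.0213, 27.5184) (56.9999, 25.1907) (49.0267, 13.2994) (55.2697, 0) (71, 0) (71, 27.092)]
10. shoelace: 487.5306

Area of P7's cell: 487.5306 (6 vertices)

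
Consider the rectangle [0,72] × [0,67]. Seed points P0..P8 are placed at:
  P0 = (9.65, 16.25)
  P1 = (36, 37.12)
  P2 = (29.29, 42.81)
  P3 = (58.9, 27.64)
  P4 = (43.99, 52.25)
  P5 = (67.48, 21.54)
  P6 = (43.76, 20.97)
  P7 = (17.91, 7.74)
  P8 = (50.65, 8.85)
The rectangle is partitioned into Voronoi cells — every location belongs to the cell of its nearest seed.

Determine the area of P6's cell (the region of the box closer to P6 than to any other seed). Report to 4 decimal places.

Area of P6's cell: 369.3548

1. box [0,72]×[0,67]: [(0, 0) (72, 0) (72, 67) (0, 67)]
2. ⊥bis P6·P0 via (26.705,18.61): [(29.2802, 0) (72, 0) (72, 67) (20.009, 67)]  |A|=3172.8129
3. ⊥bis P6·P1 via (39.88,29.045): [(26.1724, 22.4586) (29.2802, 0) (72, 0) (72, 44.4785)]  |A|=1498.884
4. ⊥bis P6·P2 via (36.525,31.89): [(26.1724, 22.4586) (29.2802, 0) (72, 0) (72, 44.4785)]  |A|=1498.884
5. ⊥bis P6·P3 via (51.33,24.305): [(47.6062, 32.7574) (26.1724, 22.4586) (29.2802, 0) (62.0377, 0)]  |A|=793.2152
6. ⊥bis P6·P4 via (43.875,36.61): [(47.6062, 32.7574) (26.1724, 22.4586) (29.2802, 0) (62.0377, 0)]  |A|=793.2152
7. ⊥bis P6·P5 via (55.62,21.255): [(55.79, 14.1814) (47.6062, 32.7574) (26.1724, 22.4586) (29.2802, 0) (56.1308, 0)]  |A|=751.3308
8. ⊥bis P6·P7 via (30.835,14.355): [(55.79, 14.1814) (47.6062, 32.7574) (26.5859, 22.6573) (38.1819, 0) (56.1308, 0)]  |A|=645.5352
9. ⊥bis P6·P8 via (47.205,14.91): [(53.8138, 18.667) (47.6062, 32.7574) (26.5859, 22.6573) (34.3044, 7.5762)]  |A|=369.3548
10. canonical 4-gon: [(53.8138, 18.667) (47.6062, 32.7574) (26.5859, 22.6573) (34.3044, 7.5762)]
11. shoelace: 369.3548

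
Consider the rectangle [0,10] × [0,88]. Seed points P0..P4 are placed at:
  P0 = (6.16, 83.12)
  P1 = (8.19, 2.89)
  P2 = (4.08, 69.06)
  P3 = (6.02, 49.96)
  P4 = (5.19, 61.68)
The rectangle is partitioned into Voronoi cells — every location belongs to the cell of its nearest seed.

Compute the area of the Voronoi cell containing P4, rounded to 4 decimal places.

Area of P4's cell: 96.4774

1. box [0,10]×[0,88]: [(0, 0) (10, 0) (10, 88) (0, 88)]
2. ⊥bis P4·P0 via (5.675,72.4): [(0, 72.6568) (0, 0) (10, 0) (10, 72.2043)]  |A|=724.3054
3. ⊥bis P4·P1 via (6.69,32.285): [(0, 72.6568) (0, 31.9436) (10, 32.4539) (10, 72.2043)]  |A|=402.3178
4. ⊥bis P4·P2 via (4.635,65.37): [(0, 64.6729) (0, 31.9436) (10, 32.4539) (10, 66.1769)]  |A|=332.2614
5. ⊥bis P4·P3 via (5.605,55.82): [(0, 64.6729) (0, 55.4231) (10, 56.1312) (10, 66.1769)]  |A|=96.4774
6. canonical 4-gon: [(0, 64.6729) (0, 55.4231) (10, 56.1312) (10, 66.1769)]
7. shoelace: 96.4774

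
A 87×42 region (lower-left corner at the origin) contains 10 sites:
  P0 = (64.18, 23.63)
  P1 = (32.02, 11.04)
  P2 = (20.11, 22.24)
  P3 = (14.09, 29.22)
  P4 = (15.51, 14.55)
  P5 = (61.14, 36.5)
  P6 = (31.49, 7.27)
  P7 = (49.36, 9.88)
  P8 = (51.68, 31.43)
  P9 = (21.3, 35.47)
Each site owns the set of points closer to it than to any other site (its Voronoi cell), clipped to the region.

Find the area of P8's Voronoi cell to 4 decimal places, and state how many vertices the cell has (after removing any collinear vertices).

1. box [0,87]×[0,42]: [(0, 0) (87, 0) (87, 42) (0, 42)]
2. ⊥bis P8·P0 via (57.93,27.53): [(0, 0) (40.7513, 0) (66.9593, 42) (0, 42)]  |A|=2261.9218
3. ⊥bis P8·P1 via (41.85,21.235): [(49.4371, 13.9196) (66.9593, 42) (20.314, 42)]  |A|=654.9106
4. ⊥bis P8·P2 via (35.895,26.835): [(35.8376, 27.0321) (49.4371, 13.9196) (66.9593, 42) (31.4805, 42)]  |A|=571.3412
5. ⊥bis P8·P3 via (32.885,30.325): [(32.3803, 38.9087) (35.8376, 27.0321) (49.4371, 13.9196) (66.9593, 42) (32.1986, 42)]  |A|=570.2312
6. ⊥bis P8·P4 via (33.595,22.99): [(32.3803, 38.9087) (35.8376, 27.0321) (49.4371, 13.9196) (66.9593, 42) (32.1986, 42)]  |A|=570.2312
7. ⊥bis P8·P5 via (56.41,33.965): [(32.3803, 38.9087) (35.8376, 27.0321) (49.4371, 13.9196) (58.9676, 29.1928) (52.1037, 42) (32.1986, 42)]  |A|=475.1023
8. ⊥bis P8·P6 via (41.585,19.35): [(32.3803, 38.9087) (35.8376, 27.0321) (49.4371, 13.9196) (58.9676, 29.1928) (52.1037, 42) (32.1986, 42)]  |A|=475.1023
9. ⊥bis P8·P7 via (50.52,20.655): [(32.3803, 38.9087) (35.8376, 27.0321) (41.4374, 21.6328) (53.4436, 20.3403) (58.9676, 29.1928) (52.1037, 42) (32.1986, 42)]  |A|=433.969
10. ⊥bis P8·P9 via (36.49,33.45): [(35.6996, 27.5063) (35.8376, 27.0321) (41.4374, 21.6328) (53.4436, 20.3403) (58.9676, 29.1928) (52.1037, 42) (37.627, 42)]  |A|=390.536
11. canonical 7-gon: [(35.6996, 27.5063) (35.8376, 27.0321) (41.4374, 21.6328) (53.4436, 20.3403) (58.9676, 29.1928) (52.1037, 42) (37.627, 42)]
12. shoelace: 390.536

Area of P8's cell: 390.5360 (7 vertices)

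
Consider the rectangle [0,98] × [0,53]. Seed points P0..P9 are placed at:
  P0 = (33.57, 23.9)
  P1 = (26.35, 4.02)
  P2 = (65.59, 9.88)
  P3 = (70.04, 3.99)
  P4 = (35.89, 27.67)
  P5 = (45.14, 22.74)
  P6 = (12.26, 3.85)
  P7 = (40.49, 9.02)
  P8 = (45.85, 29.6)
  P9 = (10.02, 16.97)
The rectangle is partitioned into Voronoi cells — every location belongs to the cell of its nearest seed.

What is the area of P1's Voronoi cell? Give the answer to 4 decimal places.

Area of P1's cell: 204.7339

1. box [0,98]×[0,53]: [(0, 0) (98, 0) (98, 53) (0, 53)]
2. ⊥bis P1·P0 via (29.96,13.96): [(0, 24.8408) (0, 0) (68.3983, 0)]  |A|=849.5363
3. ⊥bis P1·P2 via (45.97,6.95): [(45.7812, 8.2141) (0, 24.8408) (0, 0) (47.0079, 0)]  |A|=761.6851
4. ⊥bis P1·P3 via (48.195,4.005): [(45.7812, 8.2141) (0, 24.8408) (0, 0) (47.0079, 0)]  |A|=761.6851
5. ⊥bis P1·P4 via (31.12,15.845): [(45.7812, 8.2141) (0, 24.8408) (0, 0) (47.0079, 0)]  |A|=761.6851
6. ⊥bis P1·P5 via (35.745,13.38): [(46.6434, 2.4409) (38.1195, 10.9967) (0, 24.8408) (0, 0) (47.0079, 0)]  |A|=740.7682
7. ⊥bis P1·P6 via (19.305,3.935): [(46.6434, 2.4409) (38.1195, 10.9967) (19.1366, 17.8908) (19.3525, 0) (47.0079, 0)]  |A|=329.9674
8. ⊥bis P1·P7 via (33.42,6.52): [(30.9113, 13.6145) (19.1366, 17.8908) (19.3525, 0) (35.7255, 0)]  |A|=216.3235
9. ⊥bis P1·P8 via (36.1,16.81): [(30.9113, 13.6145) (19.1366, 17.8908) (19.3525, 0) (35.7255, 0)]  |A|=216.3235
10. ⊥bis P1·P9 via (18.185,10.495): [(30.9113, 13.6145) (22.9514, 16.5054) (19.2103, 11.7878) (19.3525, 0) (35.7255, 0)]  |A|=204.7339
11. canonical 5-gon: [(30.9113, 13.6145) (22.9514, 16.5054) (19.2103, 11.7878) (19.3525, 0) (35.7255, 0)]
12. shoelace: 204.7339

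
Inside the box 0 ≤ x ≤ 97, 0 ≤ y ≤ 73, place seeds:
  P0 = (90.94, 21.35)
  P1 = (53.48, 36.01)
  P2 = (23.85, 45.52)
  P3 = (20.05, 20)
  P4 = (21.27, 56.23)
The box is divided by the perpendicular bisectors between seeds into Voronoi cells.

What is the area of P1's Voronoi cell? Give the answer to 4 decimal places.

1. box [0,97]×[0,73]: [(0, 0) (97, 0) (97, 73) (0, 73)]
2. ⊥bis P1·P0 via (72.21,28.68): [(0, 0) (60.9861, 0) (89.5547, 73) (0, 73)]  |A|=5494.7365
3. ⊥bis P1·P2 via (38.665,40.765): [(25.5811, 0) (60.9861, 0) (89.5547, 73) (49.0111, 73)]  |A|=2772.1203
4. ⊥bis P1·P3 via (36.765,28.005): [(35.4505, 30.7497) (50.1769, 0) (60.9861, 0) (89.5547, 73) (49.0111, 73)]  |A|=2393.9635
5. ⊥bis P1·P4 via (37.375,46.12): [(43.5313, 55.9269) (35.4505, 30.7497) (50.1769, 0) (60.9861, 0) (89.5547, 73) (54.2491, 73)]  |A|=2349.2494
6. canonical 6-gon: [(43.5313, 55.9269) (35.4505, 30.7497) (50.1769, 0) (60.9861, 0) (89.5547, 73) (54.2491, 73)]
7. shoelace: 2349.2494

Area of P1's cell: 2349.2494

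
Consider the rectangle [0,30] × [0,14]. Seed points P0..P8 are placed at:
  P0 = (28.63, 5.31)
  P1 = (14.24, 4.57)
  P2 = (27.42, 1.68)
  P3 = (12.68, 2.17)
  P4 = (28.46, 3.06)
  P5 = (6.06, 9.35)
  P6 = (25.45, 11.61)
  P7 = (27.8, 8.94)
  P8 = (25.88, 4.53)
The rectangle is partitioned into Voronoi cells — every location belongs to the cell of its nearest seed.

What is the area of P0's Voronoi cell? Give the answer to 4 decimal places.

Area of P0's cell: 8.8124

1. box [0,30]×[0,14]: [(0, 0) (30, 0) (30, 14) (0, 14)]
2. ⊥bis P0·P1 via (21.435,4.94): [(21.689, 0) (30, 0) (30, 14) (20.9691, 14)]  |A|=121.3931
3. ⊥bis P0·P2 via (28.025,3.495): [(21.3957, 5.7048) (30, 2.8367) (30, 14) (20.9691, 14)]  |A|=85.4832
4. ⊥bis P0·P3 via (20.655,3.74): [(21.3957, 5.7048) (30, 2.8367) (30, 14) (20.9691, 14)]  |A|=85.4832
5. ⊥bis P0·P4 via (28.545,4.185): [(21.3957, 5.7048) (25.1959, 4.438) (30, 4.0751) (30, 14) (20.9691, 14)]  |A|=82.5085
6. ⊥bis P0·P5 via (17.345,7.33): [(21.3957, 5.7048) (25.1959, 4.438) (30, 4.0751) (30, 14) (20.9691, 14)]  |A|=82.5085
7. ⊥bis P0·P6 via (27.04,8.46): [(21.5076, 5.6675) (25.1959, 4.438) (30, 4.0751) (30, 9.9541)]  |A|=27.2473
8. ⊥bis P0·P7 via (28.215,7.125): [(21.643, 5.6223) (25.1959, 4.438) (30, 4.0751) (30, 7.5331)]  |A|=16.6494
9. ⊥bis P0·P8 via (27.255,4.92): [(26.7261, 6.7846) (27.4398, 4.2685) (30, 4.0751) (30, 7.5331)]  |A|=8.8124
10. canonical 4-gon: [(26.7261, 6.7846) (27.4398, 4.2685) (30, 4.0751) (30, 7.5331)]
11. shoelace: 8.8124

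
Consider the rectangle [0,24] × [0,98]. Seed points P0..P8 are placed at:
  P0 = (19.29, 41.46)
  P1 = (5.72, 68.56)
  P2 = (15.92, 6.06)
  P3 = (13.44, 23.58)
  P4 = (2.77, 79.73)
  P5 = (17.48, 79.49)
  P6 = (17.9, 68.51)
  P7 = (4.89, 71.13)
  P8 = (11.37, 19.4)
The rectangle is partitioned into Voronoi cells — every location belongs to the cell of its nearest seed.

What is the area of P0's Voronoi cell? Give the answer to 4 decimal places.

1. box [0,24]×[0,98]: [(0, 0) (24, 0) (24, 98) (0, 98)]
2. ⊥bis P0·P1 via (12.505,55.01): [(0, 48.7483) (0, 0) (24, 0) (24, 60.766)]  |A|=1314.1711
3. ⊥bis P0·P2 via (17.605,23.76): [(0, 48.7483) (0, 25.436) (24, 23.1512) (24, 60.766)]  |A|=731.1251
4. ⊥bis P0·P3 via (16.365,32.52): [(0, 48.7483) (0, 37.8743) (24, 30.022) (24, 60.766)]  |A|=499.4156
5. ⊥bis P0·P4 via (11.03,60.595): [(0, 48.7483) (0, 37.8743) (24, 30.022) (24, 60.766)]  |A|=499.4156
6. ⊥bis P0·P5 via (18.385,60.475): [(23.9476, 60.7397) (0, 48.7483) (0, 37.8743) (24, 30.022) (24, 60.7422)]  |A|=499.4149
7. ⊥bis P0·P6 via (18.595,54.985): [(11.7529, 54.6334) (0, 48.7483) (0, 37.8743) (24, 30.022) (24, 55.2627)]  |A|=465.7163
8. ⊥bis P0·P7 via (12.09,56.295): [(11.7529, 54.6334) (0, 48.7483) (0, 37.8743) (24, 30.022) (24, 55.2627)]  |A|=465.7163
9. ⊥bis P0·P8 via (15.33,30.43): [(11.7529, 54.6334) (0, 48.7483) (0, 37.8743) (24, 30.022) (24, 55.2627)]  |A|=465.7163
10. canonical 5-gon: [(11.7529, 54.6334) (0, 48.7483) (0, 37.8743) (24, 30.022) (24, 55.2627)]
11. shoelace: 465.7163

Area of P0's cell: 465.7163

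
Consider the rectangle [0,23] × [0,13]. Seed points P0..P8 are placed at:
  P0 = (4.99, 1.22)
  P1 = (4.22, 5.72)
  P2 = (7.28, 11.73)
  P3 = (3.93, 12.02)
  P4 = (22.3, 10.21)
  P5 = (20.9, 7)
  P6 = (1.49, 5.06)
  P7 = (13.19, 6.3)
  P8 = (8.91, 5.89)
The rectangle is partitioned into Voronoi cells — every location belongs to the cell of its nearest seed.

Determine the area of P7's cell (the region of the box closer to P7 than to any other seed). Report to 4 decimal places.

Area of P7's cell: 71.6990

1. box [0,23]×[0,13]: [(0, 0) (23, 0) (23, 13) (0, 13)]
2. ⊥bis P7·P0 via (9.09,3.76): [(11.4194, 0) (23, 0) (23, 13) (3.3657, 13)]  |A|=202.897
3. ⊥bis P7·P1 via (8.705,6.01): [(8.8226, 4.1917) (11.4194, 0) (23, 0) (23, 13) (8.253, 13)]  |A|=181.3725
4. ⊥bis P7·P2 via (10.235,9.015): [(8.6241, 7.2617) (8.8226, 4.1917) (11.4194, 0) (23, 0) (23, 13) (13.8963, 13)]  |A|=165.1808
5. ⊥bis P7·P3 via (8.56,9.16): [(8.6241, 7.2617) (8.8226, 4.1917) (11.4194, 0) (23, 0) (23, 13) (13.8963, 13)]  |A|=165.1808
6. ⊥bis P7·P4 via (17.745,8.255): [(8.6241, 7.2617) (8.8226, 4.1917) (11.4194, 0) (21.288, 0) (15.7085, 13) (13.8963, 13)]  |A|=106.658
7. ⊥bis P7·P5 via (17.045,6.65): [(8.6241, 7.2617) (8.8226, 4.1917) (11.4194, 0) (17.6488, 0) (16.6724, 10.7541) (15.7085, 13) (13.8963, 13)]  |A|=87.0894
8. ⊥bis P7·P6 via (7.34,5.68): [(8.6241, 7.2617) (8.8226, 4.1917) (11.4194, 0) (17.6488, 0) (16.6724, 10.7541) (15.7085, 13) (13.8963, 13)]  |A|=87.0894
9. ⊥bis P7·P8 via (11.05,6.095): [(10.7197, 9.5426) (11.6339, 0) (17.6488, 0) (16.6724, 10.7541) (15.7085, 13) (13.8963, 13)]  |A|=71.699
10. canonical 6-gon: [(10.7197, 9.5426) (11.6339, 0) (17.6488, 0) (16.6724, 10.7541) (15.7085, 13) (13.8963, 13)]
11. shoelace: 71.699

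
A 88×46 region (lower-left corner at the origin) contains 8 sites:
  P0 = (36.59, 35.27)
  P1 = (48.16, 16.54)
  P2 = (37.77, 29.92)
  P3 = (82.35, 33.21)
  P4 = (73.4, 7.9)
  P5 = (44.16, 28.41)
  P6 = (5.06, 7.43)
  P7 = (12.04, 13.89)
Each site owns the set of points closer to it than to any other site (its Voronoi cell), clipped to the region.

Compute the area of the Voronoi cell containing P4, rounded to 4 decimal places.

1. box [0,88]×[0,46]: [(0, 0) (88, 0) (88, 46) (0, 46)]
2. ⊥bis P4·P0 via (54.995,21.585): [(38.9455, 0) (88, 0) (88, 46) (73.1487, 46)]  |A|=1469.8325
3. ⊥bis P4·P1 via (60.78,12.22): [(71.6563, 43.9928) (56.5969, 0) (88, 0) (88, 46) (73.1487, 46)]  |A|=1081.5652
4. ⊥bis P4·P2 via (55.585,18.91): [(71.6563, 43.9928) (56.5969, 0) (88, 0) (88, 46) (73.1487, 46)]  |A|=1081.5652
5. ⊥bis P4·P3 via (77.875,20.555): [(65.171, 25.0473) (56.5969, 0) (88, 0) (88, 16.9746)]  |A|=587.039
6. ⊥bis P4·P5 via (58.78,18.155): [(65.171, 25.0473) (56.5969, 0) (88, 0) (88, 16.9746)]  |A|=587.039
7. ⊥bis P4·P6 via (39.23,7.665): [(65.171, 25.0473) (56.5969, 0) (88, 0) (88, 16.9746)]  |A|=587.039
8. ⊥bis P4·P7 via (42.72,10.895): [(65.171, 25.0473) (56.5969, 0) (88, 0) (88, 16.9746)]  |A|=587.039
9. canonical 4-gon: [(65.171, 25.0473) (56.5969, 0) (88, 0) (88, 16.9746)]
10. shoelace: 587.039

Area of P4's cell: 587.0390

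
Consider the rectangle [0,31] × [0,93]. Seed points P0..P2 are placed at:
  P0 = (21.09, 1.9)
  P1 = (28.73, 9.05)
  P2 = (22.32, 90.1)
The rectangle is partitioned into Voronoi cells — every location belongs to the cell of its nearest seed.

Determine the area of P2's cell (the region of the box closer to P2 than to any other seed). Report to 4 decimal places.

Area of P2's cell: 1370.7533

1. box [0,31]×[0,93]: [(0, 0) (31, 0) (31, 93) (0, 93)]
2. ⊥bis P2·P0 via (21.705,46): [(0, 46.3027) (31, 45.8704) (31, 93) (0, 93)]  |A|=1454.3175
3. ⊥bis P2·P1 via (25.525,49.575): [(0, 47.5563) (31, 50.008) (31, 93) (0, 93)]  |A|=1370.7533
4. canonical 4-gon: [(0, 47.5563) (31, 50.008) (31, 93) (0, 93)]
5. shoelace: 1370.7533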